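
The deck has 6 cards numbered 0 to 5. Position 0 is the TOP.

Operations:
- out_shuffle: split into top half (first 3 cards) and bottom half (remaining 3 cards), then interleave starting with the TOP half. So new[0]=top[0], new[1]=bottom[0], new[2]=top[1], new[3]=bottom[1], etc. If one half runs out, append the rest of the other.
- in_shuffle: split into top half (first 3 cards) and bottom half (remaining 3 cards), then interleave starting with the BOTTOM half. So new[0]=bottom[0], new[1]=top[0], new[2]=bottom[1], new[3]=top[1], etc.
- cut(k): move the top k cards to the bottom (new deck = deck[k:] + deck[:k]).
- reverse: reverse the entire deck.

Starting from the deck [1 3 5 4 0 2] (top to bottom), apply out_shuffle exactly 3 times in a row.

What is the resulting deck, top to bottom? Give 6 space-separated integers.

Answer: 1 5 0 3 4 2

Derivation:
After op 1 (out_shuffle): [1 4 3 0 5 2]
After op 2 (out_shuffle): [1 0 4 5 3 2]
After op 3 (out_shuffle): [1 5 0 3 4 2]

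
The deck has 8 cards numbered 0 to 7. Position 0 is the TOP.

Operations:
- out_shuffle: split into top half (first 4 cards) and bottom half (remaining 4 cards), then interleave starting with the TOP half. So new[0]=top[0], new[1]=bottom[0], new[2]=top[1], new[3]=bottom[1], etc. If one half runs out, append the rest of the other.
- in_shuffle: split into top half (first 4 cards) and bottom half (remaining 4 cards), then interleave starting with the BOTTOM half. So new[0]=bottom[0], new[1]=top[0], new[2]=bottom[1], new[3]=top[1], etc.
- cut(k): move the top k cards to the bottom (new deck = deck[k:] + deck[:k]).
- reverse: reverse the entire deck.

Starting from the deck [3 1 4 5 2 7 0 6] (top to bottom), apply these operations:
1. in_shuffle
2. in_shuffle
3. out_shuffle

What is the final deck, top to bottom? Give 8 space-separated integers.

Answer: 0 6 2 7 4 5 3 1

Derivation:
After op 1 (in_shuffle): [2 3 7 1 0 4 6 5]
After op 2 (in_shuffle): [0 2 4 3 6 7 5 1]
After op 3 (out_shuffle): [0 6 2 7 4 5 3 1]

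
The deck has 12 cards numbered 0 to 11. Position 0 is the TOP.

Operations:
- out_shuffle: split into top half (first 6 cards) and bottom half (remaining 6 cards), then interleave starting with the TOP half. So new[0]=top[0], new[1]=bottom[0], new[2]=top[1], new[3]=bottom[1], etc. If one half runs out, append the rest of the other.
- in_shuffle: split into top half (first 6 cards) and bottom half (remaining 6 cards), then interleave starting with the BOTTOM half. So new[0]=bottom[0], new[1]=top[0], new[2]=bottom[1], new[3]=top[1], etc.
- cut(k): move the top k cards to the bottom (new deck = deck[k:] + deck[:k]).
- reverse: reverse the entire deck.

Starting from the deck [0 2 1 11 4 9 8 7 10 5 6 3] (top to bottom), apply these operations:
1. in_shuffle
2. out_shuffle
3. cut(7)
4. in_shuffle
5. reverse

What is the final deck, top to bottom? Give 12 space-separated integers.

Answer: 8 2 9 6 1 7 3 11 10 0 4 5

Derivation:
After op 1 (in_shuffle): [8 0 7 2 10 1 5 11 6 4 3 9]
After op 2 (out_shuffle): [8 5 0 11 7 6 2 4 10 3 1 9]
After op 3 (cut(7)): [4 10 3 1 9 8 5 0 11 7 6 2]
After op 4 (in_shuffle): [5 4 0 10 11 3 7 1 6 9 2 8]
After op 5 (reverse): [8 2 9 6 1 7 3 11 10 0 4 5]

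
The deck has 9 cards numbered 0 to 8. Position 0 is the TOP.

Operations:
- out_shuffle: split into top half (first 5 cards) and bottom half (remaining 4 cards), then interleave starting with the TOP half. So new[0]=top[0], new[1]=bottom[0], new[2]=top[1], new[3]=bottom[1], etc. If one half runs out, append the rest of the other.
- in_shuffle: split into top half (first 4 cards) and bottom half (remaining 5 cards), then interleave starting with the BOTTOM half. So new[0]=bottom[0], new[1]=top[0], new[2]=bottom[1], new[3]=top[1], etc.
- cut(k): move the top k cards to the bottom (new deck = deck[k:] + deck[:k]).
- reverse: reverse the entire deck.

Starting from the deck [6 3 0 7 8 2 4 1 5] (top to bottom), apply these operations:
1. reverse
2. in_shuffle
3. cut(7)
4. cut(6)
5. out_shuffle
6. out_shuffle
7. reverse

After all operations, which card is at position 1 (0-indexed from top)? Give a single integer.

Answer: 6

Derivation:
After op 1 (reverse): [5 1 4 2 8 7 0 3 6]
After op 2 (in_shuffle): [8 5 7 1 0 4 3 2 6]
After op 3 (cut(7)): [2 6 8 5 7 1 0 4 3]
After op 4 (cut(6)): [0 4 3 2 6 8 5 7 1]
After op 5 (out_shuffle): [0 8 4 5 3 7 2 1 6]
After op 6 (out_shuffle): [0 7 8 2 4 1 5 6 3]
After op 7 (reverse): [3 6 5 1 4 2 8 7 0]
Position 1: card 6.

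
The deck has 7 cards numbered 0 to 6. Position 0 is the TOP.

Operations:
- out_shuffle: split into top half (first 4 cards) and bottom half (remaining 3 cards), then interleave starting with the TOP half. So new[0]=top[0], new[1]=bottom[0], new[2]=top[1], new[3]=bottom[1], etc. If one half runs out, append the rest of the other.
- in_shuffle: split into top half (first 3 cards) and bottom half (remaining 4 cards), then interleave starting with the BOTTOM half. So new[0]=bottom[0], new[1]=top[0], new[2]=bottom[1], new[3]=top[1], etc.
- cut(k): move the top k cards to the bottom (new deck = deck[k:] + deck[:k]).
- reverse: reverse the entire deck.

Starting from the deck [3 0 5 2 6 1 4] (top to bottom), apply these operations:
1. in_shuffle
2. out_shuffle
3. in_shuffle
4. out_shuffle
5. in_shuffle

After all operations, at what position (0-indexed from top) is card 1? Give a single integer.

After op 1 (in_shuffle): [2 3 6 0 1 5 4]
After op 2 (out_shuffle): [2 1 3 5 6 4 0]
After op 3 (in_shuffle): [5 2 6 1 4 3 0]
After op 4 (out_shuffle): [5 4 2 3 6 0 1]
After op 5 (in_shuffle): [3 5 6 4 0 2 1]
Card 1 is at position 6.

Answer: 6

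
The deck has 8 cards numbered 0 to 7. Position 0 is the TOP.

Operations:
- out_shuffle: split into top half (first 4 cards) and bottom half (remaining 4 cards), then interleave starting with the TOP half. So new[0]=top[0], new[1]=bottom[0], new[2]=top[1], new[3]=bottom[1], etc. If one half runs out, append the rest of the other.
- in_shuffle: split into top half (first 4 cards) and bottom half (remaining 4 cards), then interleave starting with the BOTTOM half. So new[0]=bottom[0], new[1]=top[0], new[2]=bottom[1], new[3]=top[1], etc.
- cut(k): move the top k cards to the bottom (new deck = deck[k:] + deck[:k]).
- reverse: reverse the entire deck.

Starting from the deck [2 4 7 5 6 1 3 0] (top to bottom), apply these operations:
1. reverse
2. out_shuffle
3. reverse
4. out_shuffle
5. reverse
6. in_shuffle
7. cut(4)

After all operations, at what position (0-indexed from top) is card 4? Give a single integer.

Answer: 3

Derivation:
After op 1 (reverse): [0 3 1 6 5 7 4 2]
After op 2 (out_shuffle): [0 5 3 7 1 4 6 2]
After op 3 (reverse): [2 6 4 1 7 3 5 0]
After op 4 (out_shuffle): [2 7 6 3 4 5 1 0]
After op 5 (reverse): [0 1 5 4 3 6 7 2]
After op 6 (in_shuffle): [3 0 6 1 7 5 2 4]
After op 7 (cut(4)): [7 5 2 4 3 0 6 1]
Card 4 is at position 3.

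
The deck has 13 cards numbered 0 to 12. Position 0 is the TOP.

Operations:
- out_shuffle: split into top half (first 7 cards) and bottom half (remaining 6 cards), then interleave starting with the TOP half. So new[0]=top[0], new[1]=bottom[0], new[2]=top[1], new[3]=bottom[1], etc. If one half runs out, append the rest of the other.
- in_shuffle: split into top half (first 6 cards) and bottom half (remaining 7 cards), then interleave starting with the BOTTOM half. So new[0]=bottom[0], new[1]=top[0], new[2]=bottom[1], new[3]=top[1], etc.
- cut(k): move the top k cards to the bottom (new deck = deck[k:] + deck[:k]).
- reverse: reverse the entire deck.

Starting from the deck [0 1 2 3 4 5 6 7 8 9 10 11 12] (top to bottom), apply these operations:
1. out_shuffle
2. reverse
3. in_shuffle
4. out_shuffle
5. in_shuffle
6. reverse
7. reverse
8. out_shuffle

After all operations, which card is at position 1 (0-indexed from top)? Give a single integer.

Answer: 1

Derivation:
After op 1 (out_shuffle): [0 7 1 8 2 9 3 10 4 11 5 12 6]
After op 2 (reverse): [6 12 5 11 4 10 3 9 2 8 1 7 0]
After op 3 (in_shuffle): [3 6 9 12 2 5 8 11 1 4 7 10 0]
After op 4 (out_shuffle): [3 11 6 1 9 4 12 7 2 10 5 0 8]
After op 5 (in_shuffle): [12 3 7 11 2 6 10 1 5 9 0 4 8]
After op 6 (reverse): [8 4 0 9 5 1 10 6 2 11 7 3 12]
After op 7 (reverse): [12 3 7 11 2 6 10 1 5 9 0 4 8]
After op 8 (out_shuffle): [12 1 3 5 7 9 11 0 2 4 6 8 10]
Position 1: card 1.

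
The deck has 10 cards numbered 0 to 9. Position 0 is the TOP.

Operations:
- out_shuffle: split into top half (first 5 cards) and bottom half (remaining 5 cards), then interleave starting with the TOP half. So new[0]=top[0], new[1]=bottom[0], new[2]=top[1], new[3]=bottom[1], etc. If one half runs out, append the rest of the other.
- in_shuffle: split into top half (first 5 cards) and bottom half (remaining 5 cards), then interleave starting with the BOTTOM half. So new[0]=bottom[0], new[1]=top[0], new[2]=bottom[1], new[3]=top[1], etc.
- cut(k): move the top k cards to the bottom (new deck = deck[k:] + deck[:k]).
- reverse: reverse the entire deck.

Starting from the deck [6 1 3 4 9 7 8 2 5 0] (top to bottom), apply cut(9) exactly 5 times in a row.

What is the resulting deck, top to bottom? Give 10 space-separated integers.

Answer: 7 8 2 5 0 6 1 3 4 9

Derivation:
After op 1 (cut(9)): [0 6 1 3 4 9 7 8 2 5]
After op 2 (cut(9)): [5 0 6 1 3 4 9 7 8 2]
After op 3 (cut(9)): [2 5 0 6 1 3 4 9 7 8]
After op 4 (cut(9)): [8 2 5 0 6 1 3 4 9 7]
After op 5 (cut(9)): [7 8 2 5 0 6 1 3 4 9]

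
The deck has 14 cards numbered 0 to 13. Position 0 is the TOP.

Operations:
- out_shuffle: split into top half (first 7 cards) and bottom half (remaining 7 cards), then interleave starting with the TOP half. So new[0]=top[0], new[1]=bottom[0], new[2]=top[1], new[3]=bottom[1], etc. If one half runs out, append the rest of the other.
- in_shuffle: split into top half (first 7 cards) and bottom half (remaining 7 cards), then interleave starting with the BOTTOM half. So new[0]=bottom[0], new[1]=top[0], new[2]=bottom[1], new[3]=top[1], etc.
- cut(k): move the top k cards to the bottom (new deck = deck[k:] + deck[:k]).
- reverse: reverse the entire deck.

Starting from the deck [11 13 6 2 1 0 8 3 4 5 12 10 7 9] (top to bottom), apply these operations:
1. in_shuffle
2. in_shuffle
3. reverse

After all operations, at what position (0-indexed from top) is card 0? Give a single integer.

Answer: 5

Derivation:
After op 1 (in_shuffle): [3 11 4 13 5 6 12 2 10 1 7 0 9 8]
After op 2 (in_shuffle): [2 3 10 11 1 4 7 13 0 5 9 6 8 12]
After op 3 (reverse): [12 8 6 9 5 0 13 7 4 1 11 10 3 2]
Card 0 is at position 5.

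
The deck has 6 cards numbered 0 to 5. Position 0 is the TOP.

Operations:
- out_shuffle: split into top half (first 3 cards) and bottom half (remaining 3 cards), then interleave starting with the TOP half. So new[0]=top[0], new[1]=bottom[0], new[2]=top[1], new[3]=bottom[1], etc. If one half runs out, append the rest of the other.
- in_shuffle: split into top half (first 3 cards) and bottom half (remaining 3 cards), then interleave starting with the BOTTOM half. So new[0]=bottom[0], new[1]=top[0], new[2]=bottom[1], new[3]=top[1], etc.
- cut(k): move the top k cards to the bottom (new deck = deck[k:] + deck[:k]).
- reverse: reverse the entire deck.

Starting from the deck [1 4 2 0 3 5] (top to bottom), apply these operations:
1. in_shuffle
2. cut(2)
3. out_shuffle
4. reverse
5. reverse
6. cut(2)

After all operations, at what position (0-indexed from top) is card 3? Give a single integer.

After op 1 (in_shuffle): [0 1 3 4 5 2]
After op 2 (cut(2)): [3 4 5 2 0 1]
After op 3 (out_shuffle): [3 2 4 0 5 1]
After op 4 (reverse): [1 5 0 4 2 3]
After op 5 (reverse): [3 2 4 0 5 1]
After op 6 (cut(2)): [4 0 5 1 3 2]
Card 3 is at position 4.

Answer: 4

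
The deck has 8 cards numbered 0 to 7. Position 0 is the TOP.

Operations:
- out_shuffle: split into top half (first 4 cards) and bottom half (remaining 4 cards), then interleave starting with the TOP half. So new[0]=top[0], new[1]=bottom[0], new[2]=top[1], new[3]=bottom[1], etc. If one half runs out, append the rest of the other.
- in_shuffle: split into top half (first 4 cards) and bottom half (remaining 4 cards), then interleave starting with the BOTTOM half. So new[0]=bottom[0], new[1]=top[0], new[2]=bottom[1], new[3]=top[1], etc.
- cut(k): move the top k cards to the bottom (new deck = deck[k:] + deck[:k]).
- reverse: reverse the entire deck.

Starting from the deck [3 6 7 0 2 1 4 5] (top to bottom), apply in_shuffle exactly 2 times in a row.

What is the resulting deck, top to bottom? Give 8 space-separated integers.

Answer: 4 2 7 3 5 1 0 6

Derivation:
After op 1 (in_shuffle): [2 3 1 6 4 7 5 0]
After op 2 (in_shuffle): [4 2 7 3 5 1 0 6]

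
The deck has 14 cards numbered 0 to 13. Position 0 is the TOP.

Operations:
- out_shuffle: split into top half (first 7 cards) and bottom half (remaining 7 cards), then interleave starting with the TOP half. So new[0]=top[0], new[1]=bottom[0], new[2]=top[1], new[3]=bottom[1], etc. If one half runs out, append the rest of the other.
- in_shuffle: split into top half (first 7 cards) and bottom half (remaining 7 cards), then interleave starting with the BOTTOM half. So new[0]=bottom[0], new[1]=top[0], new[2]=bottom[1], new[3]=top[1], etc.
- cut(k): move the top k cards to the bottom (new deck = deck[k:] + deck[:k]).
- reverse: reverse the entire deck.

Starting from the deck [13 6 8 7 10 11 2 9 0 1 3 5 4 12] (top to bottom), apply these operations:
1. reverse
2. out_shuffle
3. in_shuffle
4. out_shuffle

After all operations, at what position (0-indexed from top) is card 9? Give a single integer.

Answer: 7

Derivation:
After op 1 (reverse): [12 4 5 3 1 0 9 2 11 10 7 8 6 13]
After op 2 (out_shuffle): [12 2 4 11 5 10 3 7 1 8 0 6 9 13]
After op 3 (in_shuffle): [7 12 1 2 8 4 0 11 6 5 9 10 13 3]
After op 4 (out_shuffle): [7 11 12 6 1 5 2 9 8 10 4 13 0 3]
Card 9 is at position 7.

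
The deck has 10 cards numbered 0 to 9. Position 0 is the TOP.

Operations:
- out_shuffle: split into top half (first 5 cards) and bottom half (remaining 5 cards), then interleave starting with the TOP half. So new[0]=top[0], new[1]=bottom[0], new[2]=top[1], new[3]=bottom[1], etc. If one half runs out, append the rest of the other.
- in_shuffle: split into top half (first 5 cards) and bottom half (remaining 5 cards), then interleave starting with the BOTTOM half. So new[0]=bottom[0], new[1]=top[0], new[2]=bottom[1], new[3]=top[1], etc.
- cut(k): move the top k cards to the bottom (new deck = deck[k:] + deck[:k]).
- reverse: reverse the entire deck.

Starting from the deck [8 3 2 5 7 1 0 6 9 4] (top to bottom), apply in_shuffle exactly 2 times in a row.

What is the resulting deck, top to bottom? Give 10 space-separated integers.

Answer: 2 1 9 8 5 0 4 3 7 6

Derivation:
After op 1 (in_shuffle): [1 8 0 3 6 2 9 5 4 7]
After op 2 (in_shuffle): [2 1 9 8 5 0 4 3 7 6]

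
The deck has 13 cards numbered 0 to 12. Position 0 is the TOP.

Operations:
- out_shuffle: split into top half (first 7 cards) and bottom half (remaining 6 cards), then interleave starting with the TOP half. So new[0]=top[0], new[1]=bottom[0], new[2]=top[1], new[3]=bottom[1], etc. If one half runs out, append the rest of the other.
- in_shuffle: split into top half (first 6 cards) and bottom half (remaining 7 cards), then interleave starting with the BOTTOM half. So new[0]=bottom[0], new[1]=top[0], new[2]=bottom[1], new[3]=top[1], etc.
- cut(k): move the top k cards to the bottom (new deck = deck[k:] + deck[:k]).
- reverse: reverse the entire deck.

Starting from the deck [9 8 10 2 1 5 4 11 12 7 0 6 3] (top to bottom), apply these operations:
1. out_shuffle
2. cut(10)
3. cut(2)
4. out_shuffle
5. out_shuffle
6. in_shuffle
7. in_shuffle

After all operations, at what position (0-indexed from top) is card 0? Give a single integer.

After op 1 (out_shuffle): [9 11 8 12 10 7 2 0 1 6 5 3 4]
After op 2 (cut(10)): [5 3 4 9 11 8 12 10 7 2 0 1 6]
After op 3 (cut(2)): [4 9 11 8 12 10 7 2 0 1 6 5 3]
After op 4 (out_shuffle): [4 2 9 0 11 1 8 6 12 5 10 3 7]
After op 5 (out_shuffle): [4 6 2 12 9 5 0 10 11 3 1 7 8]
After op 6 (in_shuffle): [0 4 10 6 11 2 3 12 1 9 7 5 8]
After op 7 (in_shuffle): [3 0 12 4 1 10 9 6 7 11 5 2 8]
Card 0 is at position 1.

Answer: 1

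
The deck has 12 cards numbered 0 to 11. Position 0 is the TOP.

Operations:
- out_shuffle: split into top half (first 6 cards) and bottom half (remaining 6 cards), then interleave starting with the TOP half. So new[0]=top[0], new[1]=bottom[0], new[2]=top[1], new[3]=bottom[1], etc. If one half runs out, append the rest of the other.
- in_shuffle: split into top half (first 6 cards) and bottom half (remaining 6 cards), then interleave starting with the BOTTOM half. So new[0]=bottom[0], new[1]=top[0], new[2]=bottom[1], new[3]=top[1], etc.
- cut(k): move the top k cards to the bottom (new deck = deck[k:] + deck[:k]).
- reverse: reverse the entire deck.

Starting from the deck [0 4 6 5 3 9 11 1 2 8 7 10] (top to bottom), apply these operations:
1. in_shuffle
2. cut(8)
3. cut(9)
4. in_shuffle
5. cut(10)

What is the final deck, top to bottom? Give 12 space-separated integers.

After op 1 (in_shuffle): [11 0 1 4 2 6 8 5 7 3 10 9]
After op 2 (cut(8)): [7 3 10 9 11 0 1 4 2 6 8 5]
After op 3 (cut(9)): [6 8 5 7 3 10 9 11 0 1 4 2]
After op 4 (in_shuffle): [9 6 11 8 0 5 1 7 4 3 2 10]
After op 5 (cut(10)): [2 10 9 6 11 8 0 5 1 7 4 3]

Answer: 2 10 9 6 11 8 0 5 1 7 4 3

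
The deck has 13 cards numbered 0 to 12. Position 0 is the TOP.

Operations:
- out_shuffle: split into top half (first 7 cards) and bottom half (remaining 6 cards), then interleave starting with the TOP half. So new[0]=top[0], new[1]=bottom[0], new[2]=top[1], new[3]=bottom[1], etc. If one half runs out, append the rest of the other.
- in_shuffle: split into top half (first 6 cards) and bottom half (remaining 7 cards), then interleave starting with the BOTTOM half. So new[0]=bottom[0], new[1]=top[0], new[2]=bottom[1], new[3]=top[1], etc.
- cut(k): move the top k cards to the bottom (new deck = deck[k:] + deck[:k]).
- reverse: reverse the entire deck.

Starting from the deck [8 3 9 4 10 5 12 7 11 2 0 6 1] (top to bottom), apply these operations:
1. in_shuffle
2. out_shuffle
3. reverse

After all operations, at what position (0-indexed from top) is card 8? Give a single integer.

Answer: 10

Derivation:
After op 1 (in_shuffle): [12 8 7 3 11 9 2 4 0 10 6 5 1]
After op 2 (out_shuffle): [12 4 8 0 7 10 3 6 11 5 9 1 2]
After op 3 (reverse): [2 1 9 5 11 6 3 10 7 0 8 4 12]
Card 8 is at position 10.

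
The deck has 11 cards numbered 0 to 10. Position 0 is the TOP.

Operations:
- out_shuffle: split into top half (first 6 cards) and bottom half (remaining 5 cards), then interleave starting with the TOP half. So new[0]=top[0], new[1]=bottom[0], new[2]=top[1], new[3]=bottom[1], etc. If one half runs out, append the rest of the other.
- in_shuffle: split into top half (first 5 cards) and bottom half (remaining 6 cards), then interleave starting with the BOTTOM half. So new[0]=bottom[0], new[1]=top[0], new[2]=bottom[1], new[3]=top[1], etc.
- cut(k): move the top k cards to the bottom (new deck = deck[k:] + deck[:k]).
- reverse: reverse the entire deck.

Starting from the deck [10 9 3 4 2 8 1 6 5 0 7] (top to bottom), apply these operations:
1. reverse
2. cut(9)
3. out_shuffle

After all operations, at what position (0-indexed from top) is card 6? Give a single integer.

Answer: 10

Derivation:
After op 1 (reverse): [7 0 5 6 1 8 2 4 3 9 10]
After op 2 (cut(9)): [9 10 7 0 5 6 1 8 2 4 3]
After op 3 (out_shuffle): [9 1 10 8 7 2 0 4 5 3 6]
Card 6 is at position 10.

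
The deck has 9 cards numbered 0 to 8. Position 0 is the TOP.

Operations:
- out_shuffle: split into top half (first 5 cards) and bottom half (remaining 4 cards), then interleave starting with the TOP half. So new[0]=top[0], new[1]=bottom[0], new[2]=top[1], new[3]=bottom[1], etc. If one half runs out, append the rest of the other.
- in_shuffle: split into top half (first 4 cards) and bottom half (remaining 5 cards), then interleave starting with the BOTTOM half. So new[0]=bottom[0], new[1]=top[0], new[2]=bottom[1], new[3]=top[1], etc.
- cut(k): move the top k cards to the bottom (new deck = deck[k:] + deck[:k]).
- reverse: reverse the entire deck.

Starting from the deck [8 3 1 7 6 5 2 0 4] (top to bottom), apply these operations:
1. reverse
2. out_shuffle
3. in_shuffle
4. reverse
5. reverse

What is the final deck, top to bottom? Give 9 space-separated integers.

After op 1 (reverse): [4 0 2 5 6 7 1 3 8]
After op 2 (out_shuffle): [4 7 0 1 2 3 5 8 6]
After op 3 (in_shuffle): [2 4 3 7 5 0 8 1 6]
After op 4 (reverse): [6 1 8 0 5 7 3 4 2]
After op 5 (reverse): [2 4 3 7 5 0 8 1 6]

Answer: 2 4 3 7 5 0 8 1 6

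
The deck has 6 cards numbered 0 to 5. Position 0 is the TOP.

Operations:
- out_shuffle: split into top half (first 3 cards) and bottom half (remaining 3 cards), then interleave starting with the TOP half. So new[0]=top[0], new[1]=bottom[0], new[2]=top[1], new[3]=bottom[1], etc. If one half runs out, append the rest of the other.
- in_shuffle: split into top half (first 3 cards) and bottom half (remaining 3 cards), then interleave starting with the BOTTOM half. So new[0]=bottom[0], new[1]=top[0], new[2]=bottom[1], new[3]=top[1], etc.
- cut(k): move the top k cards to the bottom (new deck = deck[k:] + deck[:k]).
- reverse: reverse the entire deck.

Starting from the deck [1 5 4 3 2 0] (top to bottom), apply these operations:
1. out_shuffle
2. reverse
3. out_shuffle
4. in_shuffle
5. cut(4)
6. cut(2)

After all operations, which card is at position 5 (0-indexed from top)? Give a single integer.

Answer: 4

Derivation:
After op 1 (out_shuffle): [1 3 5 2 4 0]
After op 2 (reverse): [0 4 2 5 3 1]
After op 3 (out_shuffle): [0 5 4 3 2 1]
After op 4 (in_shuffle): [3 0 2 5 1 4]
After op 5 (cut(4)): [1 4 3 0 2 5]
After op 6 (cut(2)): [3 0 2 5 1 4]
Position 5: card 4.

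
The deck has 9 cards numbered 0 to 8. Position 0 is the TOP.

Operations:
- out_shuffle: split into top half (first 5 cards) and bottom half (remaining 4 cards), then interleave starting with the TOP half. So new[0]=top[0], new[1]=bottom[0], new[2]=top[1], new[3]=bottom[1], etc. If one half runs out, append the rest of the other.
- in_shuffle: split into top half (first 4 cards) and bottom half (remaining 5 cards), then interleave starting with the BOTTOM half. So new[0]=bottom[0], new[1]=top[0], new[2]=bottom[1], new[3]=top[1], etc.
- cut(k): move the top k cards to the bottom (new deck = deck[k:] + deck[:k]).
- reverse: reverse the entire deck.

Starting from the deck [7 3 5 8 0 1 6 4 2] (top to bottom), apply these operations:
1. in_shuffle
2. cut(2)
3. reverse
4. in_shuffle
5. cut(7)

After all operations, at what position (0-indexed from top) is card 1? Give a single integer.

Answer: 1

Derivation:
After op 1 (in_shuffle): [0 7 1 3 6 5 4 8 2]
After op 2 (cut(2)): [1 3 6 5 4 8 2 0 7]
After op 3 (reverse): [7 0 2 8 4 5 6 3 1]
After op 4 (in_shuffle): [4 7 5 0 6 2 3 8 1]
After op 5 (cut(7)): [8 1 4 7 5 0 6 2 3]
Card 1 is at position 1.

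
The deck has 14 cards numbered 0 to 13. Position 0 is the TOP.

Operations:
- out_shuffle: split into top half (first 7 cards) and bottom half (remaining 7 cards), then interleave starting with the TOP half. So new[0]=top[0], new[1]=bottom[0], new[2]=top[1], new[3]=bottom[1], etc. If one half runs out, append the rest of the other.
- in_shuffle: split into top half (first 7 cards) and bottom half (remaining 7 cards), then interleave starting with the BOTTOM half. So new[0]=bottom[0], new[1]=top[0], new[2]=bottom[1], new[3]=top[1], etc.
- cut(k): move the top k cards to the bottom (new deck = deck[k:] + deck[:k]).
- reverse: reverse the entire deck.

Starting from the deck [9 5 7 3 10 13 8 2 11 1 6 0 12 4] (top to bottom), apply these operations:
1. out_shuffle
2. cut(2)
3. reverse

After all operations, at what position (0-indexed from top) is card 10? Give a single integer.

Answer: 7

Derivation:
After op 1 (out_shuffle): [9 2 5 11 7 1 3 6 10 0 13 12 8 4]
After op 2 (cut(2)): [5 11 7 1 3 6 10 0 13 12 8 4 9 2]
After op 3 (reverse): [2 9 4 8 12 13 0 10 6 3 1 7 11 5]
Card 10 is at position 7.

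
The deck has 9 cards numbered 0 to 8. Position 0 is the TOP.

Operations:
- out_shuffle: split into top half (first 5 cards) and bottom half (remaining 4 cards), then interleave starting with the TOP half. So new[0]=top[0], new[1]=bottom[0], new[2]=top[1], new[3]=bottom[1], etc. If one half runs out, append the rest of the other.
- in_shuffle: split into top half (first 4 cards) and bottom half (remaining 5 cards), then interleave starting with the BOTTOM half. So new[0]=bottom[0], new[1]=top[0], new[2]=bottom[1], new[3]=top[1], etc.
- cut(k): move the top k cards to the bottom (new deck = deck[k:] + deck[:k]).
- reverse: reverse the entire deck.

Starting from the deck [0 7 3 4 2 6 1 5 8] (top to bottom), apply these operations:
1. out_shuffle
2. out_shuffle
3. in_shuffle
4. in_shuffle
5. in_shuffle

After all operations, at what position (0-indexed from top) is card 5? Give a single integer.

After op 1 (out_shuffle): [0 6 7 1 3 5 4 8 2]
After op 2 (out_shuffle): [0 5 6 4 7 8 1 2 3]
After op 3 (in_shuffle): [7 0 8 5 1 6 2 4 3]
After op 4 (in_shuffle): [1 7 6 0 2 8 4 5 3]
After op 5 (in_shuffle): [2 1 8 7 4 6 5 0 3]
Card 5 is at position 6.

Answer: 6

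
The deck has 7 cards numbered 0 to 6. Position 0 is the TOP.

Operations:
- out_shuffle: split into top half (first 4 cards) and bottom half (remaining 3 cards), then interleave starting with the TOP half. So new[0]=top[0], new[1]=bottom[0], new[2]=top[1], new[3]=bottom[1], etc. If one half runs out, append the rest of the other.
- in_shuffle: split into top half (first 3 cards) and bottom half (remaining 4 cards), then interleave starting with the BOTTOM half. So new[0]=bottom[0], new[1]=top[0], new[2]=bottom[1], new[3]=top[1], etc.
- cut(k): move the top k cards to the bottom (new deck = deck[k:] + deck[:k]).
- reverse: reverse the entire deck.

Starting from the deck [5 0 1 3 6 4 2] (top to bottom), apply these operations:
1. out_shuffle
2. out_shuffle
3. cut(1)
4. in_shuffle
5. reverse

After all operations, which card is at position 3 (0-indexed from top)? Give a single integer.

After op 1 (out_shuffle): [5 6 0 4 1 2 3]
After op 2 (out_shuffle): [5 1 6 2 0 3 4]
After op 3 (cut(1)): [1 6 2 0 3 4 5]
After op 4 (in_shuffle): [0 1 3 6 4 2 5]
After op 5 (reverse): [5 2 4 6 3 1 0]
Position 3: card 6.

Answer: 6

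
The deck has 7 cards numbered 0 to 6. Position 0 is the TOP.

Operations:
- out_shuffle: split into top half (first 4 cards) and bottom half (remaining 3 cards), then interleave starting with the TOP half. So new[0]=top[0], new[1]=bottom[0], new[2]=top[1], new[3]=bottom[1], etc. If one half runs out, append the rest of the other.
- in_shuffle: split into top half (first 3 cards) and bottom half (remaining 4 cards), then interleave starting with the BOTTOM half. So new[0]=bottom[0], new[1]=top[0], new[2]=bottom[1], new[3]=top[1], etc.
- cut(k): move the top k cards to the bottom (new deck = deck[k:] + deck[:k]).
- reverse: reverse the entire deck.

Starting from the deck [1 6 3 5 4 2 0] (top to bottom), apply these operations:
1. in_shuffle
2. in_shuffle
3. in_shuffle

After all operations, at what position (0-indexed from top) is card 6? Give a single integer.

After op 1 (in_shuffle): [5 1 4 6 2 3 0]
After op 2 (in_shuffle): [6 5 2 1 3 4 0]
After op 3 (in_shuffle): [1 6 3 5 4 2 0]
Card 6 is at position 1.

Answer: 1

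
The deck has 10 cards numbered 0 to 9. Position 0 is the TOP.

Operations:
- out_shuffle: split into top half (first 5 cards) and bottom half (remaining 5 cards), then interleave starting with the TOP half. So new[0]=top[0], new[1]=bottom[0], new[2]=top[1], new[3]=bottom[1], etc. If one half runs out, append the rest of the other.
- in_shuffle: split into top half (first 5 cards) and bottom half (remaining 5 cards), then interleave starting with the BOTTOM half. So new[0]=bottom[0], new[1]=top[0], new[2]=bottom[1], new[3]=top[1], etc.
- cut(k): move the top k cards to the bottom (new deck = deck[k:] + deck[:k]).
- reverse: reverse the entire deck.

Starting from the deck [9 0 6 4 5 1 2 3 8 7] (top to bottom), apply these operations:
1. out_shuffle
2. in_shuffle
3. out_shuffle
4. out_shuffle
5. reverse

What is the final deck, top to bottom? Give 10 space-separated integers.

Answer: 6 4 8 5 7 9 1 0 2 3

Derivation:
After op 1 (out_shuffle): [9 1 0 2 6 3 4 8 5 7]
After op 2 (in_shuffle): [3 9 4 1 8 0 5 2 7 6]
After op 3 (out_shuffle): [3 0 9 5 4 2 1 7 8 6]
After op 4 (out_shuffle): [3 2 0 1 9 7 5 8 4 6]
After op 5 (reverse): [6 4 8 5 7 9 1 0 2 3]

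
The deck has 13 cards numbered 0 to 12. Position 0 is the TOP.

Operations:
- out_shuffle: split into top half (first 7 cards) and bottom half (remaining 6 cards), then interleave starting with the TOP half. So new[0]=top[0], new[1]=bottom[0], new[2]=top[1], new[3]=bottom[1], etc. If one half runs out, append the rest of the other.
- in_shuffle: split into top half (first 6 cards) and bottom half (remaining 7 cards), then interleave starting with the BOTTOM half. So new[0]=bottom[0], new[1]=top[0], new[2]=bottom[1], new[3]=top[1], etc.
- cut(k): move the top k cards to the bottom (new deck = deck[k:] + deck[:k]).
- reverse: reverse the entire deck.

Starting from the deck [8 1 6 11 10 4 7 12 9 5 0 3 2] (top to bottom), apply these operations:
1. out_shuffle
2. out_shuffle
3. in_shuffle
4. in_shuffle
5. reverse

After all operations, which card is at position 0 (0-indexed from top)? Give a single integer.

Answer: 11

Derivation:
After op 1 (out_shuffle): [8 12 1 9 6 5 11 0 10 3 4 2 7]
After op 2 (out_shuffle): [8 0 12 10 1 3 9 4 6 2 5 7 11]
After op 3 (in_shuffle): [9 8 4 0 6 12 2 10 5 1 7 3 11]
After op 4 (in_shuffle): [2 9 10 8 5 4 1 0 7 6 3 12 11]
After op 5 (reverse): [11 12 3 6 7 0 1 4 5 8 10 9 2]
Position 0: card 11.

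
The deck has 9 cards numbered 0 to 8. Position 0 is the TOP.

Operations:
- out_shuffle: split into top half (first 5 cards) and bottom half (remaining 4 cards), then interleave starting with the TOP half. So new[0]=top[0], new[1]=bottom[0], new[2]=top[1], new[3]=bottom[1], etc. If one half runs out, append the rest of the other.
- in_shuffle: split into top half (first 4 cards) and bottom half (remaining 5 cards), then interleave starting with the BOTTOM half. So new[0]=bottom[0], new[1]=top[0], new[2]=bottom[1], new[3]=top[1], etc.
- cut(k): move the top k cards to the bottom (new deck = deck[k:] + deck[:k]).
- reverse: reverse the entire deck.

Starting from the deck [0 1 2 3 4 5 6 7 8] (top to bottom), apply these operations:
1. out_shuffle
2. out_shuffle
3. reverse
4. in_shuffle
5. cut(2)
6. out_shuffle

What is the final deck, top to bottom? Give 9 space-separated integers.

Answer: 3 8 4 0 5 1 6 2 7

Derivation:
After op 1 (out_shuffle): [0 5 1 6 2 7 3 8 4]
After op 2 (out_shuffle): [0 7 5 3 1 8 6 4 2]
After op 3 (reverse): [2 4 6 8 1 3 5 7 0]
After op 4 (in_shuffle): [1 2 3 4 5 6 7 8 0]
After op 5 (cut(2)): [3 4 5 6 7 8 0 1 2]
After op 6 (out_shuffle): [3 8 4 0 5 1 6 2 7]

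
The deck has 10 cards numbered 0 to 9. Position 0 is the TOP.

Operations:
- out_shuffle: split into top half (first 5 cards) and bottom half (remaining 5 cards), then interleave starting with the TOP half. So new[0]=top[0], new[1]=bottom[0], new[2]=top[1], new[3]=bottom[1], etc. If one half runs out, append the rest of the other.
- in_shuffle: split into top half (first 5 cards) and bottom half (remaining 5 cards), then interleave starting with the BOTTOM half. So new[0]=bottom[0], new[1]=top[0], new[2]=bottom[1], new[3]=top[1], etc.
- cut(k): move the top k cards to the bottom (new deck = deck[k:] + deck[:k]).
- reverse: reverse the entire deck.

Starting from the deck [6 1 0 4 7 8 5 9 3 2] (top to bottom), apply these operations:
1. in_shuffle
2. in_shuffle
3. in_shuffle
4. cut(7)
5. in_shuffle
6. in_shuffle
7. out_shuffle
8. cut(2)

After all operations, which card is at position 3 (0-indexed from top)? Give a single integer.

Answer: 9

Derivation:
After op 1 (in_shuffle): [8 6 5 1 9 0 3 4 2 7]
After op 2 (in_shuffle): [0 8 3 6 4 5 2 1 7 9]
After op 3 (in_shuffle): [5 0 2 8 1 3 7 6 9 4]
After op 4 (cut(7)): [6 9 4 5 0 2 8 1 3 7]
After op 5 (in_shuffle): [2 6 8 9 1 4 3 5 7 0]
After op 6 (in_shuffle): [4 2 3 6 5 8 7 9 0 1]
After op 7 (out_shuffle): [4 8 2 7 3 9 6 0 5 1]
After op 8 (cut(2)): [2 7 3 9 6 0 5 1 4 8]
Position 3: card 9.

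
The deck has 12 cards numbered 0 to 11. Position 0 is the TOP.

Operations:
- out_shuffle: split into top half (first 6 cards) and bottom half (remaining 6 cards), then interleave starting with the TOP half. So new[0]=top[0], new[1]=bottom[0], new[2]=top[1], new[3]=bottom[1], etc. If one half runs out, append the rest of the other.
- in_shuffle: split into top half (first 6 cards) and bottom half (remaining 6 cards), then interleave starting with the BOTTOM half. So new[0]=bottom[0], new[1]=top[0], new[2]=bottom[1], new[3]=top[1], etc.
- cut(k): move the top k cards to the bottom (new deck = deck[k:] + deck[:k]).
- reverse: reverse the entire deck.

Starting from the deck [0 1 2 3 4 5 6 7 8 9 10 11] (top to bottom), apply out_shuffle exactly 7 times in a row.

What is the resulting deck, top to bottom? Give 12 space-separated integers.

After op 1 (out_shuffle): [0 6 1 7 2 8 3 9 4 10 5 11]
After op 2 (out_shuffle): [0 3 6 9 1 4 7 10 2 5 8 11]
After op 3 (out_shuffle): [0 7 3 10 6 2 9 5 1 8 4 11]
After op 4 (out_shuffle): [0 9 7 5 3 1 10 8 6 4 2 11]
After op 5 (out_shuffle): [0 10 9 8 7 6 5 4 3 2 1 11]
After op 6 (out_shuffle): [0 5 10 4 9 3 8 2 7 1 6 11]
After op 7 (out_shuffle): [0 8 5 2 10 7 4 1 9 6 3 11]

Answer: 0 8 5 2 10 7 4 1 9 6 3 11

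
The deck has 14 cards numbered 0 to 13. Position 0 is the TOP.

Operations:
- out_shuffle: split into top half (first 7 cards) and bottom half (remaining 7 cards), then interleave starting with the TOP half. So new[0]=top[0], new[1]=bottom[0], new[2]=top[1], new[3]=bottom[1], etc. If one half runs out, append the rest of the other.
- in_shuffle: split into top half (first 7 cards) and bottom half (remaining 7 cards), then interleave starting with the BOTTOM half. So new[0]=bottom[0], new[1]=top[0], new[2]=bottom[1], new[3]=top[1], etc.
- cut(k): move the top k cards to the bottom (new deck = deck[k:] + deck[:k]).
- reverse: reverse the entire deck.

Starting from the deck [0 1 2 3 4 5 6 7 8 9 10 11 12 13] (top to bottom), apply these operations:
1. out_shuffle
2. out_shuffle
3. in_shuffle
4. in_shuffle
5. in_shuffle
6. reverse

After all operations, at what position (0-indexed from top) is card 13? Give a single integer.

Answer: 7

Derivation:
After op 1 (out_shuffle): [0 7 1 8 2 9 3 10 4 11 5 12 6 13]
After op 2 (out_shuffle): [0 10 7 4 1 11 8 5 2 12 9 6 3 13]
After op 3 (in_shuffle): [5 0 2 10 12 7 9 4 6 1 3 11 13 8]
After op 4 (in_shuffle): [4 5 6 0 1 2 3 10 11 12 13 7 8 9]
After op 5 (in_shuffle): [10 4 11 5 12 6 13 0 7 1 8 2 9 3]
After op 6 (reverse): [3 9 2 8 1 7 0 13 6 12 5 11 4 10]
Card 13 is at position 7.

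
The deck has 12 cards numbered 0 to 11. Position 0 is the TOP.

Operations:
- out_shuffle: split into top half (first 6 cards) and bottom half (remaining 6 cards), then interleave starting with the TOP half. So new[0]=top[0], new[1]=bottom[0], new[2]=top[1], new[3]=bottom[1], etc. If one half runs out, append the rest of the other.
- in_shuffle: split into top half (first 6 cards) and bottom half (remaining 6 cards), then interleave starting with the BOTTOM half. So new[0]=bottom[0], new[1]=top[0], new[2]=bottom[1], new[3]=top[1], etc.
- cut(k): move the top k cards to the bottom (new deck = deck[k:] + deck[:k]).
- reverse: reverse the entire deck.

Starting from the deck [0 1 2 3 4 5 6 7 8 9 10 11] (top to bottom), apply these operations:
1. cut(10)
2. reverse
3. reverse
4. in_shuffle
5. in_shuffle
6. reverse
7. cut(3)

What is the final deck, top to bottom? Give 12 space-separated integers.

Answer: 9 11 2 5 8 10 1 4 7 0 3 6

Derivation:
After op 1 (cut(10)): [10 11 0 1 2 3 4 5 6 7 8 9]
After op 2 (reverse): [9 8 7 6 5 4 3 2 1 0 11 10]
After op 3 (reverse): [10 11 0 1 2 3 4 5 6 7 8 9]
After op 4 (in_shuffle): [4 10 5 11 6 0 7 1 8 2 9 3]
After op 5 (in_shuffle): [7 4 1 10 8 5 2 11 9 6 3 0]
After op 6 (reverse): [0 3 6 9 11 2 5 8 10 1 4 7]
After op 7 (cut(3)): [9 11 2 5 8 10 1 4 7 0 3 6]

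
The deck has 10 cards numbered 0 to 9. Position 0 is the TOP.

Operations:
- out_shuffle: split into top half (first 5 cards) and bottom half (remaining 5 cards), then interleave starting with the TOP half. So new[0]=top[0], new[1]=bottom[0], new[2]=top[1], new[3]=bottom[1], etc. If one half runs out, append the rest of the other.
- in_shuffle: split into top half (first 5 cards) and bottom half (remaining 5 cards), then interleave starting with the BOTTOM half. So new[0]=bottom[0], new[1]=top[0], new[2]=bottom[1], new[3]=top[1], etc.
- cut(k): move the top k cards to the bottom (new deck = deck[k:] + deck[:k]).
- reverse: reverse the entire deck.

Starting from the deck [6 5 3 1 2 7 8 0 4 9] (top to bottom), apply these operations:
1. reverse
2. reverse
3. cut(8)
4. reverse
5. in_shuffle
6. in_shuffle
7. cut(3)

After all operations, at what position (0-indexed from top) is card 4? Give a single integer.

Answer: 3

Derivation:
After op 1 (reverse): [9 4 0 8 7 2 1 3 5 6]
After op 2 (reverse): [6 5 3 1 2 7 8 0 4 9]
After op 3 (cut(8)): [4 9 6 5 3 1 2 7 8 0]
After op 4 (reverse): [0 8 7 2 1 3 5 6 9 4]
After op 5 (in_shuffle): [3 0 5 8 6 7 9 2 4 1]
After op 6 (in_shuffle): [7 3 9 0 2 5 4 8 1 6]
After op 7 (cut(3)): [0 2 5 4 8 1 6 7 3 9]
Card 4 is at position 3.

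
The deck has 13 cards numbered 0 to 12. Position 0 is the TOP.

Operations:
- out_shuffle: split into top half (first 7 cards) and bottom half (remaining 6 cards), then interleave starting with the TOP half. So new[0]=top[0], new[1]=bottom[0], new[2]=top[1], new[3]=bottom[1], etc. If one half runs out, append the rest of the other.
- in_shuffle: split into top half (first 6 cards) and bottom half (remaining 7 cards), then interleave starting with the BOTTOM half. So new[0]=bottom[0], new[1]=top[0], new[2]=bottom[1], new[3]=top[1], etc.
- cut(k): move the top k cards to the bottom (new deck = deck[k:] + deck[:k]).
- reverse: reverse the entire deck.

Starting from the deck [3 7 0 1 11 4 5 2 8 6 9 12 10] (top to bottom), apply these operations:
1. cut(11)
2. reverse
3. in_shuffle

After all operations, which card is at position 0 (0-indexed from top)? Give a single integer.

After op 1 (cut(11)): [12 10 3 7 0 1 11 4 5 2 8 6 9]
After op 2 (reverse): [9 6 8 2 5 4 11 1 0 7 3 10 12]
After op 3 (in_shuffle): [11 9 1 6 0 8 7 2 3 5 10 4 12]
Position 0: card 11.

Answer: 11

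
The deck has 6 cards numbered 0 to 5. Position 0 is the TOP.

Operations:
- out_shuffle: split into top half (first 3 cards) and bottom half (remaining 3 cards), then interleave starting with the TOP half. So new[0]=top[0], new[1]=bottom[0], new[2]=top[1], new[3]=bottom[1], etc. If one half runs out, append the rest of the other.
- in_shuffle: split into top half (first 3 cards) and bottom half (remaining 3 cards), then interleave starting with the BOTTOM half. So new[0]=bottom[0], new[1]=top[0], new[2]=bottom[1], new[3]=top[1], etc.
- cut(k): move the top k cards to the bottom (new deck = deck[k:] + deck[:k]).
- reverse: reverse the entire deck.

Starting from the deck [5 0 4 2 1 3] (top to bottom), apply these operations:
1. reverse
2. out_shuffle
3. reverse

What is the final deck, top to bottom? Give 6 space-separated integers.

After op 1 (reverse): [3 1 2 4 0 5]
After op 2 (out_shuffle): [3 4 1 0 2 5]
After op 3 (reverse): [5 2 0 1 4 3]

Answer: 5 2 0 1 4 3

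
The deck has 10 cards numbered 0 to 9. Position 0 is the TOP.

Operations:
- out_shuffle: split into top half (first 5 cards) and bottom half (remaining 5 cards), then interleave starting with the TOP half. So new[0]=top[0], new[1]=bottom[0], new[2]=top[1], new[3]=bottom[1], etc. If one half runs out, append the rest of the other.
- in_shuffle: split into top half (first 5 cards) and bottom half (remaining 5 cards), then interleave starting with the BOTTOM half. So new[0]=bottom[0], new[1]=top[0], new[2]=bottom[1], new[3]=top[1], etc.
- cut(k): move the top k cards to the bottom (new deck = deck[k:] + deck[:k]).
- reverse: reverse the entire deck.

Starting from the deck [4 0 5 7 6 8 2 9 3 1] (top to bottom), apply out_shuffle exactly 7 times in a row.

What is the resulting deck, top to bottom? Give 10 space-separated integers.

Answer: 4 8 0 2 5 9 7 3 6 1

Derivation:
After op 1 (out_shuffle): [4 8 0 2 5 9 7 3 6 1]
After op 2 (out_shuffle): [4 9 8 7 0 3 2 6 5 1]
After op 3 (out_shuffle): [4 3 9 2 8 6 7 5 0 1]
After op 4 (out_shuffle): [4 6 3 7 9 5 2 0 8 1]
After op 5 (out_shuffle): [4 5 6 2 3 0 7 8 9 1]
After op 6 (out_shuffle): [4 0 5 7 6 8 2 9 3 1]
After op 7 (out_shuffle): [4 8 0 2 5 9 7 3 6 1]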